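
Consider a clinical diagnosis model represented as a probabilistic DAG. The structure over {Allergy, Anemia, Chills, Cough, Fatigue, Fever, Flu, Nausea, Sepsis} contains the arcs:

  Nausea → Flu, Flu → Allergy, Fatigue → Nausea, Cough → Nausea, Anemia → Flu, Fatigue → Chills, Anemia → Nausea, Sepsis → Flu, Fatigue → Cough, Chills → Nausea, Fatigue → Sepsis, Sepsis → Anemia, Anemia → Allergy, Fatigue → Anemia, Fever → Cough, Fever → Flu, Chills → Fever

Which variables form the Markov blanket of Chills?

{Anemia, Cough, Fatigue, Fever, Nausea}

A node's Markov blanket = Pa ∪ Ch ∪ (parents of Ch other than the node itself).
Chills's parents: Fatigue.
Children of Chills: Fever, Nausea.
Parents of each child, excluding Chills:
  Fever has no other parent.
  Nausea also has parents Anemia, Cough, Fatigue.
Taking the union gives {Anemia, Cough, Fatigue, Fever, Nausea}.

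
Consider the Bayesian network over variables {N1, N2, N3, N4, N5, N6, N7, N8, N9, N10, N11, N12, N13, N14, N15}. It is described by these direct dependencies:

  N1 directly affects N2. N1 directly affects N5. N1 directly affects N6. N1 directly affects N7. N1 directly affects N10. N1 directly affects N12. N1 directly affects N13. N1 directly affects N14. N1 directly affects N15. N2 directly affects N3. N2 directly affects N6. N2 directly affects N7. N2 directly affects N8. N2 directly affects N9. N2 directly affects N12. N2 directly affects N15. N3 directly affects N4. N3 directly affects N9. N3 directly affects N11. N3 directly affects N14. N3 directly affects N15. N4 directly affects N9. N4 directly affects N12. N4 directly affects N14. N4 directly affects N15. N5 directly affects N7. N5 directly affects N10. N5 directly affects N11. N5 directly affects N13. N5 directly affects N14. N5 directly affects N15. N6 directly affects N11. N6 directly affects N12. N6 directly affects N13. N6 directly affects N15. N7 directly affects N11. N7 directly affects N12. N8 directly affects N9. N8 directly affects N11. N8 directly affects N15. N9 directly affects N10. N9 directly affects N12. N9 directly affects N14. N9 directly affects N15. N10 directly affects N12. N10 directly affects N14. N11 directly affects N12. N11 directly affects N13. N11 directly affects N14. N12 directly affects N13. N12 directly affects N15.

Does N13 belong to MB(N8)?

N8's parents: N2.
Ch(N8) = {N9, N11, N15}.
Co-parents of N8 (other parents of its children):
  N9: N2, N3, N4
  N11: N3, N5, N6, N7
  N15: N1, N2, N3, N4, N5, N6, N9, N12
MB(N8) = {N1, N2, N3, N4, N5, N6, N7, N9, N11, N12, N15}; N13 is not in this set.

No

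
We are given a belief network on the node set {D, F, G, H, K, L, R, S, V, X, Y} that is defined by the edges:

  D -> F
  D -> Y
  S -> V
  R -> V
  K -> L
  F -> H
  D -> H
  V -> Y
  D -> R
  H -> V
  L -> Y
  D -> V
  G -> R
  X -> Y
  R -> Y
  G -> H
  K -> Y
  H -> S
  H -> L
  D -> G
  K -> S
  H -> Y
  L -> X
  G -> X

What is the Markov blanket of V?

{D, H, K, L, R, S, X, Y}

Ch(V) = {Y}.
V has parents D, H, R, S.
Parents of each child, excluding V:
  Y also has parents D, H, K, L, R, X.
Taking the union gives {D, H, K, L, R, S, X, Y}.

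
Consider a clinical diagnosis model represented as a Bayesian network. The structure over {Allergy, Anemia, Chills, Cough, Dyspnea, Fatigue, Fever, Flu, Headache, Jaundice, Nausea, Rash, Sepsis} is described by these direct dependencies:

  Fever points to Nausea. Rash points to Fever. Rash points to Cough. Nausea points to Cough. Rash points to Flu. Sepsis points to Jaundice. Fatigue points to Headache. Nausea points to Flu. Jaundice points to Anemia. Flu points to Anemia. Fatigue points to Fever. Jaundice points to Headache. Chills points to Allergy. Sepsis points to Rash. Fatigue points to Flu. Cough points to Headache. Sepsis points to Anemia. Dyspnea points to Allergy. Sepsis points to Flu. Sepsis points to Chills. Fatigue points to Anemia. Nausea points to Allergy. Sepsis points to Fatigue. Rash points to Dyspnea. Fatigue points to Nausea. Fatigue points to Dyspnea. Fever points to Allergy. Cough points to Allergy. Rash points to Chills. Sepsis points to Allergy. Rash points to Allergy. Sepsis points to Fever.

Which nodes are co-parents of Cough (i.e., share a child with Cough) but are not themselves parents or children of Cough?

Children of Cough: Allergy, Headache.
  Allergy: Chills, Dyspnea, Fever, Nausea, Rash, Sepsis
  Headache: Fatigue, Jaundice
Excluding nodes already adjacent to Cough (Allergy, Headache, Nausea, Rash), the co-parent-only contribution is {Chills, Dyspnea, Fatigue, Fever, Jaundice, Sepsis}.

{Chills, Dyspnea, Fatigue, Fever, Jaundice, Sepsis}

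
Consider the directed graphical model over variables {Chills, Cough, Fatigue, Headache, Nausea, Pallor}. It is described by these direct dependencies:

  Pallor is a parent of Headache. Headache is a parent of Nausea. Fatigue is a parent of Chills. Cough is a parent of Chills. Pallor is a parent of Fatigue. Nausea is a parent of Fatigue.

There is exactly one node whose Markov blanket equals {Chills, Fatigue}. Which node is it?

Cough

The target node must have every member of {Chills, Fatigue} as a parent, child, or co-parent, and no others.
Parents of Cough: none; children: Chills; co-parents: Fatigue.
These exactly cover the given set, so the node is Cough.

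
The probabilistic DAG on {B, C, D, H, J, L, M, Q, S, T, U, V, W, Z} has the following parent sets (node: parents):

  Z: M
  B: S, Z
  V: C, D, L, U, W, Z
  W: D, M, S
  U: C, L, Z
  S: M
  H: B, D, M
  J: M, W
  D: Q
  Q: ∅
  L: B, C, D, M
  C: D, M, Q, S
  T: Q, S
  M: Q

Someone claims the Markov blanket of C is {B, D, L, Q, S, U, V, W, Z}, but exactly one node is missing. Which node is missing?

M

Parents of C: D, M, Q, S.
C's children: L, U, V.
Parents of each child, excluding C:
  L: B, D, M
  U: L, Z
  V: D, L, U, W, Z
MB(C) = {B, D, L, M, Q, S, U, V, W, Z}.
Comparing with the claimed set, M is missing.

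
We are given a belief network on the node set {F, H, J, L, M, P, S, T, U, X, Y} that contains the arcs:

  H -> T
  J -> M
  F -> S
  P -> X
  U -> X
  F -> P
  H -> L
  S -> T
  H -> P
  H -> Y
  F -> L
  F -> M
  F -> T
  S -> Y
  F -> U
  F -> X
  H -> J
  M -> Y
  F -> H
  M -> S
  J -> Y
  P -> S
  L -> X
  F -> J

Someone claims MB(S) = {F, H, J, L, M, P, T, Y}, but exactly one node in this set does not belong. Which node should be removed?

L

A node's Markov blanket = Pa ∪ Ch ∪ (parents of Ch other than the node itself).
Pa(S) = {F, M, P}.
Ch(S) = {T, Y}.
Co-parents of S (other parents of its children):
  T's other parents are F, H.
  parents(Y) \ {S} = {H, J, M}.
MB(S) = {F, H, J, M, P, T, Y}.
L is neither a parent, child, nor co-parent of S, so it does not belong.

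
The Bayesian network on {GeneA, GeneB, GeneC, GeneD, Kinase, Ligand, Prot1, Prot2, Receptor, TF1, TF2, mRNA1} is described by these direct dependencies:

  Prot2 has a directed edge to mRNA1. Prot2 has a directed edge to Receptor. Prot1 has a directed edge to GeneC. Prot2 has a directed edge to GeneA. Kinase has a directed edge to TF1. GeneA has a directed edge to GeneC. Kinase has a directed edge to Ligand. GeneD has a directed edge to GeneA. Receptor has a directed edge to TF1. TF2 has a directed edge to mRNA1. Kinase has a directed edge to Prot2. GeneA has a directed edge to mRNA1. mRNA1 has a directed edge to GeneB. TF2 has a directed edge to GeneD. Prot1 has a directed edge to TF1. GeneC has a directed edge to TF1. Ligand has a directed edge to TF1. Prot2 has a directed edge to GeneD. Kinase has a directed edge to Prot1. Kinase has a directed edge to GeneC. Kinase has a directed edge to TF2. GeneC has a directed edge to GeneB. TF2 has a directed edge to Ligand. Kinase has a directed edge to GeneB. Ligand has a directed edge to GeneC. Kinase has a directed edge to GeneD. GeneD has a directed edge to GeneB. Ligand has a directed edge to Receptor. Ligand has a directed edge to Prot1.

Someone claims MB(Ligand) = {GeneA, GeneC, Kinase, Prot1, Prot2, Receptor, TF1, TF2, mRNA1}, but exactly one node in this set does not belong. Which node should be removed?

mRNA1

Ligand's parents: Kinase, TF2.
Ligand's children: GeneC, Prot1, Receptor, TF1.
Co-parents of Ligand (other parents of its children):
  Prot1: Kinase
  GeneC: GeneA, Kinase, Prot1
  Receptor: Prot2
  TF1: GeneC, Kinase, Prot1, Receptor
MB(Ligand) = {GeneA, GeneC, Kinase, Prot1, Prot2, Receptor, TF1, TF2}.
mRNA1 is neither a parent, child, nor co-parent of Ligand, so it does not belong.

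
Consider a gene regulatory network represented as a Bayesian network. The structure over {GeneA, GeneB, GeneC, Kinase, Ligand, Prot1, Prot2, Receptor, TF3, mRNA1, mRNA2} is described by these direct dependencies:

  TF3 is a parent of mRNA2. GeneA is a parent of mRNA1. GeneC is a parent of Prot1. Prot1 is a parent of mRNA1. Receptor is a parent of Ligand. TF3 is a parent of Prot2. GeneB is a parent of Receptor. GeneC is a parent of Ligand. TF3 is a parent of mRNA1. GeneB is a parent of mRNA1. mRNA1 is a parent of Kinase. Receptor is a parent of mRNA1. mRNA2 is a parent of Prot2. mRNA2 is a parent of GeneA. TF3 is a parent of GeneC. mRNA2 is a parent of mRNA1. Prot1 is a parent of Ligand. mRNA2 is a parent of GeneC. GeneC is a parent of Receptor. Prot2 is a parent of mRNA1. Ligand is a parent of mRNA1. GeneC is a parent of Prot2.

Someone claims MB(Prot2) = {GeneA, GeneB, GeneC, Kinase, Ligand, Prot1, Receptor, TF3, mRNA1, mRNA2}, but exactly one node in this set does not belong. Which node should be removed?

Recall MB(v) = parents ∪ children ∪ spouses, where spouses are the other parents of v's children.
Parents of Prot2: GeneC, TF3, mRNA2.
Ch(Prot2) = {mRNA1}.
Co-parents of Prot2 (other parents of its children):
  mRNA1: GeneA, GeneB, Ligand, Prot1, Receptor, TF3, mRNA2
MB(Prot2) = {GeneA, GeneB, GeneC, Ligand, Prot1, Receptor, TF3, mRNA1, mRNA2}.
Kinase is neither a parent, child, nor co-parent of Prot2, so it does not belong.

Kinase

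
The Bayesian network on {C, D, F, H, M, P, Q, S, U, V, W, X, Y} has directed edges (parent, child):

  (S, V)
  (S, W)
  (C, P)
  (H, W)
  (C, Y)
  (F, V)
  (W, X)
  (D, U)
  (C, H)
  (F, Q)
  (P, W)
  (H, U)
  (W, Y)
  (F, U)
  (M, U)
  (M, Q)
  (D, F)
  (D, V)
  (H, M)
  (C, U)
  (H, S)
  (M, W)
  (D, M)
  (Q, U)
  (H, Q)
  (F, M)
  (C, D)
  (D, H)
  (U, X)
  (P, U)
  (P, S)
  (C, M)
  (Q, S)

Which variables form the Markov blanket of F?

{C, D, H, M, P, Q, S, U, V}

The Markov blanket of a node is its parents, its children, and the other parents of its children.
F has parent D.
F has children M, Q, U, V.
Co-parents of F (other parents of its children):
  M: C, D, H
  Q: H, M
  U: C, D, H, M, P, Q
  V: D, S
MB(F) = {C, D, H, M, P, Q, S, U, V}.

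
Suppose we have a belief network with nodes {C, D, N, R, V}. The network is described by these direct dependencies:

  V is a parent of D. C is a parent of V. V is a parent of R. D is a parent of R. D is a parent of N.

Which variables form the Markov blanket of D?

{N, R, V}

Pa(D) = {V}.
Ch(D) = {N, R}.
Co-parents of D (other parents of its children):
  N: no additional parents.
  parents(R) \ {D} = {V}.
So the Markov blanket of D is {N, R, V}.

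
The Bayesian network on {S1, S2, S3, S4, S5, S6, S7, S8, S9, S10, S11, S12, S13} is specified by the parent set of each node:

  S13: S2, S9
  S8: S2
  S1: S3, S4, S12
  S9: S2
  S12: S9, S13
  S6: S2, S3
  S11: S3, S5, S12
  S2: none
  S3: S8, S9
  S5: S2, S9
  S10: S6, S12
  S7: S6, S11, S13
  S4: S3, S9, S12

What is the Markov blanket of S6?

Recall MB(v) = parents ∪ children ∪ spouses, where spouses are the other parents of v's children.
S6's children: S7, S10.
S6's parents: S2, S3.
Other parents of S6's children:
  S7: S11, S13
  S10: S12
MB(S6) = {S2, S3, S7, S10, S11, S12, S13}.

{S2, S3, S7, S10, S11, S12, S13}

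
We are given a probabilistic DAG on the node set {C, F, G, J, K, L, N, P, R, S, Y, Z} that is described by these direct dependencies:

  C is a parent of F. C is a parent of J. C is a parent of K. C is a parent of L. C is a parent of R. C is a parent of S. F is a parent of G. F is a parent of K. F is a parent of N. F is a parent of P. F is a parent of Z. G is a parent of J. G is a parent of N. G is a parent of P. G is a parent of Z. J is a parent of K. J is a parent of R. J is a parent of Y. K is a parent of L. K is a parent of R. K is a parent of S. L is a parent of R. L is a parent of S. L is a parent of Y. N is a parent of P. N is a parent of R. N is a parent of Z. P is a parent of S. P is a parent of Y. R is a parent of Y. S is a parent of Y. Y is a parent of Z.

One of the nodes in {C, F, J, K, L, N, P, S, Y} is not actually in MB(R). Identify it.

F

A node's Markov blanket = Pa ∪ Ch ∪ (parents of Ch other than the node itself).
Parents of R: C, J, K, L, N.
Ch(R) = {Y}.
For each child, the remaining parents (spouses of R):
  parents(Y) \ {R} = {J, L, P, S}.
MB(R) = {C, J, K, L, N, P, S, Y}.
F is neither a parent, child, nor co-parent of R, so it does not belong.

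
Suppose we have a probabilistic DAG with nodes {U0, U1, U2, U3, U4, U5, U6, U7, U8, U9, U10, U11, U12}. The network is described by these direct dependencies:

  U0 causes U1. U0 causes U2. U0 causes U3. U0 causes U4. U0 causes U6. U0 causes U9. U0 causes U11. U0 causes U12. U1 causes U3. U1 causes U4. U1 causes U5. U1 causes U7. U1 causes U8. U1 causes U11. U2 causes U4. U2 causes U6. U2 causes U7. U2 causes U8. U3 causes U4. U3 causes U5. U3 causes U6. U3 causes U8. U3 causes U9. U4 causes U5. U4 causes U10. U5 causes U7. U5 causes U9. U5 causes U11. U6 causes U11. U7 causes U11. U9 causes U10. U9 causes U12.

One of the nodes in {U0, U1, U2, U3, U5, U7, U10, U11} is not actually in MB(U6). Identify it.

Parents of U6: U0, U2, U3.
Ch(U6) = {U11}.
For each child, the remaining parents (spouses of U6):
  U11's other parents are U0, U1, U5, U7.
MB(U6) = {U0, U1, U2, U3, U5, U7, U11}.
U10 is neither a parent, child, nor co-parent of U6, so it does not belong.

U10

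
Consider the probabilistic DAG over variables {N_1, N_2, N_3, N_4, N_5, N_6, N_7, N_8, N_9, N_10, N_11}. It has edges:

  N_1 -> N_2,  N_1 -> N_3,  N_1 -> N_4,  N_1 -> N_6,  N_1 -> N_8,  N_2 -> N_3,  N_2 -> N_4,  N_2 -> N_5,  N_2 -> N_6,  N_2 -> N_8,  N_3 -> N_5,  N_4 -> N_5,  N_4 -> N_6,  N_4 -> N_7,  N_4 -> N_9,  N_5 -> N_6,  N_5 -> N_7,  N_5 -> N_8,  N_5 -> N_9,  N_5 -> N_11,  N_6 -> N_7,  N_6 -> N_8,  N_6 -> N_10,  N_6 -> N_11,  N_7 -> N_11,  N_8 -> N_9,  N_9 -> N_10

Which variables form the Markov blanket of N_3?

A node's Markov blanket = Pa ∪ Ch ∪ (parents of Ch other than the node itself).
Parents of N_3: N_1, N_2.
Children of N_3: N_5.
Parents of each child, excluding N_3:
  N_5 also has parents N_2, N_4.
Taking the union gives {N_1, N_2, N_4, N_5}.

{N_1, N_2, N_4, N_5}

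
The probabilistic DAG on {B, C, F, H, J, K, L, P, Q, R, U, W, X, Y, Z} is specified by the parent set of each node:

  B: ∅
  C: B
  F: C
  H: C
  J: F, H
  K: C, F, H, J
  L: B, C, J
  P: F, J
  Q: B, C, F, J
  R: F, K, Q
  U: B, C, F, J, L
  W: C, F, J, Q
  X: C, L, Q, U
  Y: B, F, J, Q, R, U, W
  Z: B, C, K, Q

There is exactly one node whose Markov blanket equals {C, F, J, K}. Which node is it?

H

The target node must have every member of {C, F, J, K} as a parent, child, or co-parent, and no others.
Parents of H: C; children: J, K; co-parents: C, F, J.
These exactly cover the given set, so the node is H.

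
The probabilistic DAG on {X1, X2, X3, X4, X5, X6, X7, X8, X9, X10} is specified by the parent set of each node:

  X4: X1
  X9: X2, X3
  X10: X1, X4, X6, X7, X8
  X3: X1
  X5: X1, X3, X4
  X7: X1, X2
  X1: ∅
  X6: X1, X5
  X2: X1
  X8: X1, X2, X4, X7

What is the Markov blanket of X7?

X7 has parents X1, X2.
Children of X7: X8, X10.
Other parents of X7's children:
  parents(X8) \ {X7} = {X1, X2, X4}.
  X10 also has parents X1, X4, X6, X8.
MB(X7) = {X1, X2, X4, X6, X8, X10}.

{X1, X2, X4, X6, X8, X10}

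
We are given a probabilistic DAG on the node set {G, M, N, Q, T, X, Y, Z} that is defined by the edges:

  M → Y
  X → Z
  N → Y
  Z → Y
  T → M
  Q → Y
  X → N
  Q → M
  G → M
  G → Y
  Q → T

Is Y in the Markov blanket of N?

Yes

Y is a child of N.
So Y ∈ MB(N).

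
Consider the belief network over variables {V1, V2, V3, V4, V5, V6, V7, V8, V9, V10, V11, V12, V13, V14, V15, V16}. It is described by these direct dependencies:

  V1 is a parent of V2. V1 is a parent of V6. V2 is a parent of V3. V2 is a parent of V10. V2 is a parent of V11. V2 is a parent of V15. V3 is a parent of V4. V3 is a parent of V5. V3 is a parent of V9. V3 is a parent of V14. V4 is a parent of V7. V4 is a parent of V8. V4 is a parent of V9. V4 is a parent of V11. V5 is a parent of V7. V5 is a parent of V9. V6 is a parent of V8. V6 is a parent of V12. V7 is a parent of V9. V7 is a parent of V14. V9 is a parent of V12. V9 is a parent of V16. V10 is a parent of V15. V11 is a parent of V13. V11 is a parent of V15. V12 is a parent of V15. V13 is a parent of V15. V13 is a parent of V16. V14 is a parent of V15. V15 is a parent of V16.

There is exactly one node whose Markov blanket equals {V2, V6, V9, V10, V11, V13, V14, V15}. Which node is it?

V12

The target node must have every member of {V2, V6, V9, V10, V11, V13, V14, V15} as a parent, child, or co-parent, and no others.
Parents of V12: V6, V9; children: V15; co-parents: V2, V10, V11, V13, V14.
These exactly cover the given set, so the node is V12.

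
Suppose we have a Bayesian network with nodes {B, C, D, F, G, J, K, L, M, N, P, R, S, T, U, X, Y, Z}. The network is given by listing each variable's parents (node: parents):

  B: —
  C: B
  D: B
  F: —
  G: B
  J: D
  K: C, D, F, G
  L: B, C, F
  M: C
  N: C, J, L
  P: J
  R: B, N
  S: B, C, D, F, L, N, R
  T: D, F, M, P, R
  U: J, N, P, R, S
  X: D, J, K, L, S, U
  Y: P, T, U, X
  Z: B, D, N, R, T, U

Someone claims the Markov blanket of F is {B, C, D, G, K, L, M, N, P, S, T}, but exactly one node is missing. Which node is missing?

R

By definition, MB(F) is built from F's parents, F's children, and the co-parents of F.
Parents of F: none.
Ch(F) = {K, L, S, T}.
Other parents of F's children:
  parents(K) \ {F} = {C, D, G}.
  L's other parents are B, C.
  parents(S) \ {F} = {B, C, D, L, N, R}.
  parents(T) \ {F} = {D, M, P, R}.
MB(F) = {B, C, D, G, K, L, M, N, P, R, S, T}.
Comparing with the claimed set, R is missing.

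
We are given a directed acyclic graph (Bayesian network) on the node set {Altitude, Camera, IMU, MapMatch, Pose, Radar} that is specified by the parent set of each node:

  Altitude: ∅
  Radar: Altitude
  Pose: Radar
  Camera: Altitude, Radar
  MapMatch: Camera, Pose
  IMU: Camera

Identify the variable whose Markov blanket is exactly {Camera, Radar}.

The target node must have every member of {Camera, Radar} as a parent, child, or co-parent, and no others.
Parents of Altitude: none; children: Camera, Radar; co-parents: Radar.
These exactly cover the given set, so the node is Altitude.

Altitude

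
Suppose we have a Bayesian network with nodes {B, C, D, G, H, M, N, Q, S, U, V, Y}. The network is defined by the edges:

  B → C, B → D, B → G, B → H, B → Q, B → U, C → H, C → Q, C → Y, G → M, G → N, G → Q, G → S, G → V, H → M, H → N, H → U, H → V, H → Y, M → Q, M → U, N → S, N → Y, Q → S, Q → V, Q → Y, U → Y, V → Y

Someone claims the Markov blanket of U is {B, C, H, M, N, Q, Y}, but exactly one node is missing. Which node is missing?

V

Pa(U) = {B, H, M}.
U's children: Y.
Other parents of U's children:
  Y: C, H, N, Q, V
MB(U) = {B, C, H, M, N, Q, V, Y}.
Comparing with the claimed set, V is missing.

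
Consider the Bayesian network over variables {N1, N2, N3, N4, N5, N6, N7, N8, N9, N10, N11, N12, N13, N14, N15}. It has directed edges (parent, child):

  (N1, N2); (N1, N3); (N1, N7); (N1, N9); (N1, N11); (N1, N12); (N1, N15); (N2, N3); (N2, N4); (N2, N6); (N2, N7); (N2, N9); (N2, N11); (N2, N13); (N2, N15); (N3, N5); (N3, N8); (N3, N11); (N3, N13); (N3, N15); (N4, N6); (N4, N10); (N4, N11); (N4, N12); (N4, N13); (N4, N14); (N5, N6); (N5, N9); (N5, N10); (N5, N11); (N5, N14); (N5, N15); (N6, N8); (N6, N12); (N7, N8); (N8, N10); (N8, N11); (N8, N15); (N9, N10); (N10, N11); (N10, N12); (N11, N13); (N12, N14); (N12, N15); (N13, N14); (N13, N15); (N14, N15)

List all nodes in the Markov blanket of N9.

By definition, MB(N9) is built from N9's parents, N9's children, and the co-parents of N9.
N9 has parents N1, N2, N5.
Children of N9: N10.
Co-parents of N9 (other parents of its children):
  N10 also has parents N4, N5, N8.
So the Markov blanket of N9 is {N1, N2, N4, N5, N8, N10}.

{N1, N2, N4, N5, N8, N10}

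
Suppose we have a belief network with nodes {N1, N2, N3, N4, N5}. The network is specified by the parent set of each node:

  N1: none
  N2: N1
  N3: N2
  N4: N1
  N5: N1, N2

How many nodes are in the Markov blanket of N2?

3

Children of N2: N3, N5.
Parents of N2: N1.
For each child, the remaining parents (spouses of N2):
  N3: —
  N5: N1
MB(N2) = {N1, N3, N5}, which has 3 nodes.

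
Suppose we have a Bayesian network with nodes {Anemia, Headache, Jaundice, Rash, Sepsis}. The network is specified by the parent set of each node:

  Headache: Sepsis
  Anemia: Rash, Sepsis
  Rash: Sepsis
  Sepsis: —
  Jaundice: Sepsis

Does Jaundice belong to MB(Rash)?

Rash has parent Sepsis.
Ch(Rash) = {Anemia}.
Other parents of Rash's children:
  Anemia: Sepsis
MB(Rash) = {Anemia, Sepsis}; Jaundice is not in this set.

No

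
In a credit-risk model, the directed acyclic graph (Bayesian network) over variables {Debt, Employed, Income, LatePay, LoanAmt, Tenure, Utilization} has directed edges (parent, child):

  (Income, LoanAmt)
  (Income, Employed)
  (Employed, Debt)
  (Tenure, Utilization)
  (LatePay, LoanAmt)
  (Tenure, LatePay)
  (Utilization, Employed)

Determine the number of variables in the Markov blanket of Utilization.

3

Recall MB(v) = parents ∪ children ∪ spouses, where spouses are the other parents of v's children.
Utilization has parent Tenure.
Utilization's children: Employed.
Co-parents of Utilization (other parents of its children):
  Employed: Income
MB(Utilization) = {Employed, Income, Tenure}, which has 3 nodes.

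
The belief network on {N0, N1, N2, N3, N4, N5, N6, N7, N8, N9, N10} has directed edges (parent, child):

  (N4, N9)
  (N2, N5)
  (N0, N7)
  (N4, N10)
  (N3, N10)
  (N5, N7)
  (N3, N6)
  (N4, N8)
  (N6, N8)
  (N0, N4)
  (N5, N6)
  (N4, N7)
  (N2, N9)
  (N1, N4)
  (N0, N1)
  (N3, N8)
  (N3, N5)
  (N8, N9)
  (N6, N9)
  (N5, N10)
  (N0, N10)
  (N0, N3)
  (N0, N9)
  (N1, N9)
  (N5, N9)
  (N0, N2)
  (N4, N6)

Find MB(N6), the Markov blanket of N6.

{N0, N1, N2, N3, N4, N5, N8, N9}

A node's Markov blanket = Pa ∪ Ch ∪ (parents of Ch other than the node itself).
Ch(N6) = {N8, N9}.
N6 has parents N3, N4, N5.
Other parents of N6's children:
  N8 also has parents N3, N4.
  parents(N9) \ {N6} = {N0, N1, N2, N4, N5, N8}.
MB(N6) = {N0, N1, N2, N3, N4, N5, N8, N9}.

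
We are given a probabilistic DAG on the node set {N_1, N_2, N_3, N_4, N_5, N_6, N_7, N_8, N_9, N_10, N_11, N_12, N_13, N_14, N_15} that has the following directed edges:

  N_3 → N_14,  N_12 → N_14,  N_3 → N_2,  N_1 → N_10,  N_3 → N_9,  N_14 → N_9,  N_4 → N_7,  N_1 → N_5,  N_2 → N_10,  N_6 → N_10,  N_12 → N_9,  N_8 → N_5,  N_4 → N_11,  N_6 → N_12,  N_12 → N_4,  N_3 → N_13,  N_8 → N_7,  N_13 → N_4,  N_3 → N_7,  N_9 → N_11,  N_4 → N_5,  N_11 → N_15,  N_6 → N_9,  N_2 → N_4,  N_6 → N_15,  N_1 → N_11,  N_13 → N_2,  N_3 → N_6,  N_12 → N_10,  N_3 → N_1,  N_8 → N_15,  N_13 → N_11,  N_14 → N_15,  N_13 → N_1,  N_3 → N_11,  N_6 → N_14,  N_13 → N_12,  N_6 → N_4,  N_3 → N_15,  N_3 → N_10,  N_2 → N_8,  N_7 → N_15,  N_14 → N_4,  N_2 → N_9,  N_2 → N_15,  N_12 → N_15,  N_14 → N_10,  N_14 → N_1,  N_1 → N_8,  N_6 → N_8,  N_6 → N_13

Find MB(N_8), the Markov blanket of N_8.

{N_1, N_2, N_3, N_4, N_5, N_6, N_7, N_11, N_12, N_14, N_15}

Ch(N_8) = {N_5, N_7, N_15}.
N_8 has parents N_1, N_2, N_6.
Co-parents of N_8 (other parents of its children):
  N_7: N_3, N_4
  N_15: N_2, N_3, N_6, N_7, N_11, N_12, N_14
  N_5: N_1, N_4
Union: {N_1, N_2, N_6} ∪ {N_5, N_7, N_15} ∪ {N_1, N_2, N_3, N_4, N_6, N_7, N_11, N_12, N_14} = {N_1, N_2, N_3, N_4, N_5, N_6, N_7, N_11, N_12, N_14, N_15}.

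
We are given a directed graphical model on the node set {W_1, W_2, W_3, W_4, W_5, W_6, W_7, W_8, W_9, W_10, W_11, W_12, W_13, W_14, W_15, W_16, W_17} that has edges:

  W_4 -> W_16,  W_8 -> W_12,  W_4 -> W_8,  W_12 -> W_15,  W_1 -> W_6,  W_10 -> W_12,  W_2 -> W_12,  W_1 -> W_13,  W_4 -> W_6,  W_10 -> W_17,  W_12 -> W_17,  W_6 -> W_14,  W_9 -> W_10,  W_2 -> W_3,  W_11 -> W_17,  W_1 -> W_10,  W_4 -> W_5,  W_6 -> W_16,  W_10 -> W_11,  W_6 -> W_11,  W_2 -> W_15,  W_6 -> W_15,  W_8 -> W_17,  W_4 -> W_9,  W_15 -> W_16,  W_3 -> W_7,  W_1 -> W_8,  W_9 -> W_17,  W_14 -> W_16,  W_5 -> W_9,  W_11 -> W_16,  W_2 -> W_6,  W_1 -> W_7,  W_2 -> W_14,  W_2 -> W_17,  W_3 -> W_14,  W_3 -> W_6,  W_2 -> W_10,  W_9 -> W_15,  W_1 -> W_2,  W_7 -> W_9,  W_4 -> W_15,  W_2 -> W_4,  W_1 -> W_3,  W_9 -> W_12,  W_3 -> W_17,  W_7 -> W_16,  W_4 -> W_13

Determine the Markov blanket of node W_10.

{W_1, W_2, W_3, W_6, W_8, W_9, W_11, W_12, W_17}

W_10's children: W_11, W_12, W_17.
W_10's parents: W_1, W_2, W_9.
Parents of each child, excluding W_10:
  parents(W_11) \ {W_10} = {W_6}.
  W_12 also has parents W_2, W_8, W_9.
  W_17's other parents are W_2, W_3, W_8, W_9, W_11, W_12.
MB(W_10) = {W_1, W_2, W_3, W_6, W_8, W_9, W_11, W_12, W_17}.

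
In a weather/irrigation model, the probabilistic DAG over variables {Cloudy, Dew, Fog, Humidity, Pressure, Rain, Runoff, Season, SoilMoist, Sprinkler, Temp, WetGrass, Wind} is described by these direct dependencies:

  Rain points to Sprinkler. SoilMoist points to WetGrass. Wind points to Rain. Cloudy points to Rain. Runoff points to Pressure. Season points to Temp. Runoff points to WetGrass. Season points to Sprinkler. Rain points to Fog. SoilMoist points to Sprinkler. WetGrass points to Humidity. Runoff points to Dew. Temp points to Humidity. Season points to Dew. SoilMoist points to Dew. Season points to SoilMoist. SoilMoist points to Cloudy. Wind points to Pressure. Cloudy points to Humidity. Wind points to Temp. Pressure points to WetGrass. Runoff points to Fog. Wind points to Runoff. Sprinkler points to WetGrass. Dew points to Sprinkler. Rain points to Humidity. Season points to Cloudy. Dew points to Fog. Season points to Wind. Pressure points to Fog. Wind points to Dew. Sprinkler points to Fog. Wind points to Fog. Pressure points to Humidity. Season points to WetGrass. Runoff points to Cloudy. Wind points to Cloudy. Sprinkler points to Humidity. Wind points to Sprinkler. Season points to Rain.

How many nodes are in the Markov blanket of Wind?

The Markov blanket of a node is its parents, its children, and the other parents of its children.
Pa(Wind) = {Season}.
Ch(Wind) = {Cloudy, Dew, Fog, Pressure, Rain, Runoff, Sprinkler, Temp}.
Parents of each child, excluding Wind:
  Runoff: —
  Cloudy: Runoff, Season, SoilMoist
  Pressure: Runoff
  Dew: Runoff, Season, SoilMoist
  Rain: Cloudy, Season
  Sprinkler: Dew, Rain, Season, SoilMoist
  Fog: Dew, Pressure, Rain, Runoff, Sprinkler
  Temp: Season
MB(Wind) = {Cloudy, Dew, Fog, Pressure, Rain, Runoff, Season, SoilMoist, Sprinkler, Temp}, which has 10 nodes.

10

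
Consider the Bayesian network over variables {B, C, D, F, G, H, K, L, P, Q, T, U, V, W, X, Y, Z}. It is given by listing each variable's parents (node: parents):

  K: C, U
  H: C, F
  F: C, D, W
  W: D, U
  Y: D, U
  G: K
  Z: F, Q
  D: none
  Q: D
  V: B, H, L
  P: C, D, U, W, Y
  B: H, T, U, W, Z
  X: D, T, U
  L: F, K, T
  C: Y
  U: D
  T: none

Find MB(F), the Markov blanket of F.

F has parents C, D, W.
Children of F: H, L, Z.
Parents of each child, excluding F:
  H also has parent C.
  L also has parents K, T.
  parents(Z) \ {F} = {Q}.
MB(F) = {C, D, H, K, L, Q, T, W, Z}.

{C, D, H, K, L, Q, T, W, Z}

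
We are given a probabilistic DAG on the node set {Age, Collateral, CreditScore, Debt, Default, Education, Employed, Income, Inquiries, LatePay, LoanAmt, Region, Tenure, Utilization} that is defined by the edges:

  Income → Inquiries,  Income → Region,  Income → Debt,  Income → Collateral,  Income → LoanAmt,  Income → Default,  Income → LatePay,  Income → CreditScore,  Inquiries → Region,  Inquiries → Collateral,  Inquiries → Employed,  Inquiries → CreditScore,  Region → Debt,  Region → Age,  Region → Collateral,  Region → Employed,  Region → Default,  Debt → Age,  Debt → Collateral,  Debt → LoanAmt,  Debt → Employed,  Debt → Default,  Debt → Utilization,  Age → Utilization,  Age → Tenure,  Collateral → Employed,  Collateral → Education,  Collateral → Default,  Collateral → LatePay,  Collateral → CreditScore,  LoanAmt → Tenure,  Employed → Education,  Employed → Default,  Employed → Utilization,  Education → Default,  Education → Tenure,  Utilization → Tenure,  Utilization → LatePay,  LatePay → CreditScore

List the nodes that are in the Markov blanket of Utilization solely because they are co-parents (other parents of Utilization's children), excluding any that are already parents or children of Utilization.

{Collateral, Education, Income, LoanAmt}

Children of Utilization: LatePay, Tenure.
  Tenure: Age, Education, LoanAmt
  LatePay: Collateral, Income
Excluding nodes already adjacent to Utilization (Age, Debt, Employed, LatePay, Tenure), the co-parent-only contribution is {Collateral, Education, Income, LoanAmt}.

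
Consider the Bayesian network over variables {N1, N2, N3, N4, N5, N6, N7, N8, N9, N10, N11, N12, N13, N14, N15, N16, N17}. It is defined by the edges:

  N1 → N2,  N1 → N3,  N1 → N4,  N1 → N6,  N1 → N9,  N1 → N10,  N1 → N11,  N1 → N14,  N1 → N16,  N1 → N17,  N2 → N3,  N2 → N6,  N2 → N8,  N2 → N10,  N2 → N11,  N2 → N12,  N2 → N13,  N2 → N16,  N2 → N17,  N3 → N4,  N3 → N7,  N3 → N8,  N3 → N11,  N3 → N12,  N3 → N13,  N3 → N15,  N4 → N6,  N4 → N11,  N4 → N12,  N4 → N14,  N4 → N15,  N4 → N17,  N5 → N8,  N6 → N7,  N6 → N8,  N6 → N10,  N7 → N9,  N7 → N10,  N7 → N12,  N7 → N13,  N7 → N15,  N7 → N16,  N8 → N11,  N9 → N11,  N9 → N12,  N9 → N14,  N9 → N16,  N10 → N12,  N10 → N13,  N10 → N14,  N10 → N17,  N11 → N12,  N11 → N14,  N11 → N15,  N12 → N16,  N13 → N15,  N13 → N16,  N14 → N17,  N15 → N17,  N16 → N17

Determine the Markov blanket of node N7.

Pa(N7) = {N3, N6}.
N7 has children N9, N10, N12, N13, N15, N16.
Other parents of N7's children:
  N9: N1
  N10: N1, N2, N6
  N12: N2, N3, N4, N9, N10, N11
  N13: N2, N3, N10
  N15: N3, N4, N11, N13
  N16: N1, N2, N9, N12, N13
Taking the union gives {N1, N2, N3, N4, N6, N9, N10, N11, N12, N13, N15, N16}.

{N1, N2, N3, N4, N6, N9, N10, N11, N12, N13, N15, N16}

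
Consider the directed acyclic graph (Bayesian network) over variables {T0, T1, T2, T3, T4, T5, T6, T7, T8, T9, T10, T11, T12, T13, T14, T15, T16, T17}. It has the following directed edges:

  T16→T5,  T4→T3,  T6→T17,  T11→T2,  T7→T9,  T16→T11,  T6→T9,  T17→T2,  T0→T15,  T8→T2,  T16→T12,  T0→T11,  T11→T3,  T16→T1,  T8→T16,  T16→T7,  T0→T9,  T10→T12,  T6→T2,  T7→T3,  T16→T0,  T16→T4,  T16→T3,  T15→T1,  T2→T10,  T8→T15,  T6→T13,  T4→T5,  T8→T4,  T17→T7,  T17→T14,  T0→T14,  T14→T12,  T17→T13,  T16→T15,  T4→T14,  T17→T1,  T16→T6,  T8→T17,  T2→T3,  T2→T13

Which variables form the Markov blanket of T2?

Parents of T2: T6, T8, T11, T17.
Ch(T2) = {T3, T10, T13}.
Other parents of T2's children:
  T10: —
  T13: T6, T17
  T3: T4, T7, T11, T16
MB(T2) = {T3, T4, T6, T7, T8, T10, T11, T13, T16, T17}.

{T3, T4, T6, T7, T8, T10, T11, T13, T16, T17}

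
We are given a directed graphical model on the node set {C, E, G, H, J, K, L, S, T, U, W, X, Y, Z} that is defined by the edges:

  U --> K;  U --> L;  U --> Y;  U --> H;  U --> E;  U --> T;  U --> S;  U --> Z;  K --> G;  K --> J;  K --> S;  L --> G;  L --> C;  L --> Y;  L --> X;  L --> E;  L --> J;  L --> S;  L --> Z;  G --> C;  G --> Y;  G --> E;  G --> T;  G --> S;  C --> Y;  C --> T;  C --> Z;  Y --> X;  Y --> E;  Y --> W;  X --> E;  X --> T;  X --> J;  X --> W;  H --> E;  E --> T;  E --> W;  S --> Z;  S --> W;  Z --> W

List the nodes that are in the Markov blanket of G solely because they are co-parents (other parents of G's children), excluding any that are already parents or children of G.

{H, U, X}

Children of G: C, E, S, T, Y.
  C also has parent L.
  Y's other parents are C, L, U.
  E also has parents H, L, U, X, Y.
  T also has parents C, E, U, X.
  S's other parents are K, L, U.
Excluding nodes already adjacent to G (C, E, K, L, S, T, Y), the co-parent-only contribution is {H, U, X}.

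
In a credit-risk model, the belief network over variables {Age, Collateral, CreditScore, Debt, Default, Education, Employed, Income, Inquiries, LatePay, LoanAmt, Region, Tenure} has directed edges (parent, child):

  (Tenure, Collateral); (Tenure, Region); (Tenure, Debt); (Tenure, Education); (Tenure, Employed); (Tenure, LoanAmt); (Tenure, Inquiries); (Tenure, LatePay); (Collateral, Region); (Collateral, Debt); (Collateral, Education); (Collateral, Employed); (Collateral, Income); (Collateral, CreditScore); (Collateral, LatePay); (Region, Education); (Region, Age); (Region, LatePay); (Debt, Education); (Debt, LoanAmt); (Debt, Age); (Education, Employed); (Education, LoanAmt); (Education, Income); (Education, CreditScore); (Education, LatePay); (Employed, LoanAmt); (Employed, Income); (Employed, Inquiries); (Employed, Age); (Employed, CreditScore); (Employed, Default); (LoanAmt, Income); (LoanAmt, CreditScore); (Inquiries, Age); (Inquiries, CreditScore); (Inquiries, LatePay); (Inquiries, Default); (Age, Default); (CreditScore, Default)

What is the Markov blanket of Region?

{Age, Collateral, Debt, Education, Employed, Inquiries, LatePay, Tenure}

Recall MB(v) = parents ∪ children ∪ spouses, where spouses are the other parents of v's children.
Children of Region: Age, Education, LatePay.
Pa(Region) = {Collateral, Tenure}.
Co-parents of Region (other parents of its children):
  parents(Education) \ {Region} = {Collateral, Debt, Tenure}.
  Age also has parents Debt, Employed, Inquiries.
  LatePay's other parents are Collateral, Education, Inquiries, Tenure.
Taking the union gives {Age, Collateral, Debt, Education, Employed, Inquiries, LatePay, Tenure}.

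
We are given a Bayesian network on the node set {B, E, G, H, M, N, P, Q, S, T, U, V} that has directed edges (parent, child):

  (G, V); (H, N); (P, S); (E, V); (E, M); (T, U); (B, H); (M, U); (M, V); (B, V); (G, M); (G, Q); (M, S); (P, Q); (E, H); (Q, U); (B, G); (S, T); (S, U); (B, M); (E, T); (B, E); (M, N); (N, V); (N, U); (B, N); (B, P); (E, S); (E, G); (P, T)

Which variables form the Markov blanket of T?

{E, M, N, P, Q, S, U}

By definition, MB(T) is built from T's parents, T's children, and the co-parents of T.
T's parents: E, P, S.
Ch(T) = {U}.
Parents of each child, excluding T:
  U's other parents are M, N, Q, S.
So the Markov blanket of T is {E, M, N, P, Q, S, U}.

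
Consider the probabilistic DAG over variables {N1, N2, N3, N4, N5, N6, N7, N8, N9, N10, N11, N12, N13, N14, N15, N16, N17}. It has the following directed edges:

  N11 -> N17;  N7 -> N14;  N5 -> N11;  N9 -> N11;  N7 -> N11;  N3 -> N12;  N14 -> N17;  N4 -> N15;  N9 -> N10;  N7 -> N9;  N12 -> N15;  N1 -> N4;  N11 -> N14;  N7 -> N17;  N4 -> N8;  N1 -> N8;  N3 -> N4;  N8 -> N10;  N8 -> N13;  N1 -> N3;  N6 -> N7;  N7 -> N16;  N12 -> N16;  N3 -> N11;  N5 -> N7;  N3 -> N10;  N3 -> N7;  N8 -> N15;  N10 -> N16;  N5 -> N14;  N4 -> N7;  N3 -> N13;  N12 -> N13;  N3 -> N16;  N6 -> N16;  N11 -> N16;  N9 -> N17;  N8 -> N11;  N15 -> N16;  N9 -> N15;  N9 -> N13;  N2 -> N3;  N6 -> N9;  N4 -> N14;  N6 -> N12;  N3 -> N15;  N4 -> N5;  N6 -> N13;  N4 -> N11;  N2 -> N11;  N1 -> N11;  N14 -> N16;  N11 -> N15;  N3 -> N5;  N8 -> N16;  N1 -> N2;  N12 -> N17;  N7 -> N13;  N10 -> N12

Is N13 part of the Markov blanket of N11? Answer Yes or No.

A node's Markov blanket = Pa ∪ Ch ∪ (parents of Ch other than the node itself).
Ch(N11) = {N14, N15, N16, N17}.
N11 has parents N1, N2, N3, N4, N5, N7, N8, N9.
Parents of each child, excluding N11:
  N14 also has parents N4, N5, N7.
  parents(N15) \ {N11} = {N3, N4, N8, N9, N12}.
  N16's other parents are N3, N6, N7, N8, N10, N12, N14, N15.
  N17's other parents are N7, N9, N12, N14.
MB(N11) = {N1, N2, N3, N4, N5, N6, N7, N8, N9, N10, N12, N14, N15, N16, N17}; N13 is not in this set.

No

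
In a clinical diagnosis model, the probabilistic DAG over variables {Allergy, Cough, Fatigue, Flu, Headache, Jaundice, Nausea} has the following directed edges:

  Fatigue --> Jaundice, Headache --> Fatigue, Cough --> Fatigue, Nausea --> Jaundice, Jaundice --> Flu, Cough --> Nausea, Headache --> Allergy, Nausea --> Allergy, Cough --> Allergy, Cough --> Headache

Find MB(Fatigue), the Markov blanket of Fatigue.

{Cough, Headache, Jaundice, Nausea}

Pa(Fatigue) = {Cough, Headache}.
Ch(Fatigue) = {Jaundice}.
Other parents of Fatigue's children:
  Jaundice: Nausea
Union: {Cough, Headache} ∪ {Jaundice} ∪ {Nausea} = {Cough, Headache, Jaundice, Nausea}.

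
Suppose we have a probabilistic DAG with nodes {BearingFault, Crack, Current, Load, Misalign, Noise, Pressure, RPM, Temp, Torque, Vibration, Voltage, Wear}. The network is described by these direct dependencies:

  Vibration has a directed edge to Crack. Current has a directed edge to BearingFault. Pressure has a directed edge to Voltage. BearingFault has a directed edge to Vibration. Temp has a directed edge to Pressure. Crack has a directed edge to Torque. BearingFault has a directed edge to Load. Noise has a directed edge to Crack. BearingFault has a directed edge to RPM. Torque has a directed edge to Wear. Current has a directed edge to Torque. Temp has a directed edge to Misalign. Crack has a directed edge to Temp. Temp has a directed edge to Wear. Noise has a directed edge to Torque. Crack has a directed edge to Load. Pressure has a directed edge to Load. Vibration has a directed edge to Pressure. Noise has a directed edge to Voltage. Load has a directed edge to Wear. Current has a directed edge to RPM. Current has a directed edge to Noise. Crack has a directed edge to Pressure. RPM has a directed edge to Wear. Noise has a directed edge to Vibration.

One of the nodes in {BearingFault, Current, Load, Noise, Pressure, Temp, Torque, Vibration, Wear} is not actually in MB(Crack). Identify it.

Wear

The Markov blanket of a node is its parents, its children, and the other parents of its children.
Crack's parents: Noise, Vibration.
Ch(Crack) = {Load, Pressure, Temp, Torque}.
Co-parents of Crack (other parents of its children):
  Temp: no additional parents.
  Torque also has parents Current, Noise.
  Pressure also has parents Temp, Vibration.
  Load also has parents BearingFault, Pressure.
MB(Crack) = {BearingFault, Current, Load, Noise, Pressure, Temp, Torque, Vibration}.
Wear is neither a parent, child, nor co-parent of Crack, so it does not belong.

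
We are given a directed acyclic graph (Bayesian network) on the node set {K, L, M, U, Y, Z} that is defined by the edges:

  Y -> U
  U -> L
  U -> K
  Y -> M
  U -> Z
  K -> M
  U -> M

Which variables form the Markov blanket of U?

{K, L, M, Y, Z}

U's parents: Y.
U's children: K, L, M, Z.
Parents of each child, excluding U:
  K: no additional parents.
  L: no additional parents.
  M's other parents are K, Y.
  Z: no additional parents.
Taking the union gives {K, L, M, Y, Z}.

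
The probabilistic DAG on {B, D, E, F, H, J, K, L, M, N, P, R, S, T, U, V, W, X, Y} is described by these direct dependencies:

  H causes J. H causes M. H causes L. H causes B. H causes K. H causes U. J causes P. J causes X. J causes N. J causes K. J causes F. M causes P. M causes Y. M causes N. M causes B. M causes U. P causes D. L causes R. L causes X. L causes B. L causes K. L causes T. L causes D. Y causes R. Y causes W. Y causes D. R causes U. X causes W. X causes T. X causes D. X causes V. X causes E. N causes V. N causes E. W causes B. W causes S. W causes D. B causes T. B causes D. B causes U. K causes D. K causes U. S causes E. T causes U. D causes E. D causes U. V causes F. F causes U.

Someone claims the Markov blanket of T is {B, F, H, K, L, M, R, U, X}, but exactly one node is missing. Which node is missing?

D

Parents of T: B, L, X.
Ch(T) = {U}.
For each child, the remaining parents (spouses of T):
  parents(U) \ {T} = {B, D, F, H, K, M, R}.
MB(T) = {B, D, F, H, K, L, M, R, U, X}.
Comparing with the claimed set, D is missing.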